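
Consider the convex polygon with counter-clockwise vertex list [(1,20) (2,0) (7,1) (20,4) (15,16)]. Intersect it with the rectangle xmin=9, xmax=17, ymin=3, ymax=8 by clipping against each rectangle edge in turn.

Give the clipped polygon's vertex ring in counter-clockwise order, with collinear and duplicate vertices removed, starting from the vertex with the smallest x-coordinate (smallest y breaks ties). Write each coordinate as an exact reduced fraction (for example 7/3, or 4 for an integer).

Clipped polygon: [(9,3) (47/3,3) (17,43/13) (17,8) (9,8)]

1. After x ≥ 9: [(9,124/7) (9,19/13) (20,4) (15,16)]
2. After x ≤ 17: [(9,124/7) (9,19/13) (17,43/13) (17,56/5) (15,16)]
3. After y ≥ 3: [(9,124/7) (9,3) (47/3,3) (17,43/13) (17,56/5) (15,16)]
4. After y ≤ 8: [(9,8) (9,3) (47/3,3) (17,43/13) (17,8)]
5. Canonical ring: [(9,3) (47/3,3) (17,43/13) (17,8) (9,8)]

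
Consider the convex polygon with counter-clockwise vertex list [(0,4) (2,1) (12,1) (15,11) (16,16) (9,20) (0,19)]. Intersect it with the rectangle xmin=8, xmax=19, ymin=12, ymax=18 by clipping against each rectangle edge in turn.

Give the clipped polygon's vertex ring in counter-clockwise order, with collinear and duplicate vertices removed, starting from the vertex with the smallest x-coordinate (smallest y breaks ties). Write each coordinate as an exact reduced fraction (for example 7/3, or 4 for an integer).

1. After x ≥ 8: [(8,1) (12,1) (15,11) (16,16) (9,20) (8,179/9)]
2. After x ≤ 19: [(8,1) (12,1) (15,11) (16,16) (9,20) (8,179/9)]
3. After y ≥ 12: [(8,12) (76/5,12) (16,16) (9,20) (8,179/9)]
4. After y ≤ 18: [(8,18) (8,12) (76/5,12) (16,16) (25/2,18)]
5. Canonical ring: [(8,12) (76/5,12) (16,16) (25/2,18) (8,18)]

Clipped polygon: [(8,12) (76/5,12) (16,16) (25/2,18) (8,18)]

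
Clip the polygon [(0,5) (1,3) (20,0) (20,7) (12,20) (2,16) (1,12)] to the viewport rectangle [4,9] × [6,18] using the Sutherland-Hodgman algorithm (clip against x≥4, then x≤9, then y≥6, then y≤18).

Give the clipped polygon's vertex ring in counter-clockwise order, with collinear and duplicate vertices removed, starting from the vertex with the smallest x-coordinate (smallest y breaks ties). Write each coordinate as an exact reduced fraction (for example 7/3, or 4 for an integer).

1. After x ≥ 4: [(4,48/19) (20,0) (20,7) (12,20) (4,84/5)]
2. After x ≤ 9: [(4,48/19) (9,33/19) (9,94/5) (4,84/5)]
3. After y ≥ 6: [(4,6) (9,6) (9,94/5) (4,84/5)]
4. After y ≤ 18: [(4,6) (9,6) (9,18) (7,18) (4,84/5)]
5. Canonical ring: [(4,6) (9,6) (9,18) (7,18) (4,84/5)]

Clipped polygon: [(4,6) (9,6) (9,18) (7,18) (4,84/5)]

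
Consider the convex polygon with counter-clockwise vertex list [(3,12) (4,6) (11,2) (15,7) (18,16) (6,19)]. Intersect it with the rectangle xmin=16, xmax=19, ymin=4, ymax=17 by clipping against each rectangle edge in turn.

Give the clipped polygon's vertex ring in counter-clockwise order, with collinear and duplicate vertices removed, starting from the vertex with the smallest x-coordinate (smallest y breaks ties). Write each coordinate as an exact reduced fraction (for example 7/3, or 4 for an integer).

Clipped polygon: [(16,10) (18,16) (16,33/2)]

1. After x ≥ 16: [(16,10) (18,16) (16,33/2)]
2. After x ≤ 19: [(16,10) (18,16) (16,33/2)]
3. After y ≥ 4: [(16,10) (18,16) (16,33/2)]
4. After y ≤ 17: [(16,10) (18,16) (16,33/2)]
5. Canonical ring: [(16,10) (18,16) (16,33/2)]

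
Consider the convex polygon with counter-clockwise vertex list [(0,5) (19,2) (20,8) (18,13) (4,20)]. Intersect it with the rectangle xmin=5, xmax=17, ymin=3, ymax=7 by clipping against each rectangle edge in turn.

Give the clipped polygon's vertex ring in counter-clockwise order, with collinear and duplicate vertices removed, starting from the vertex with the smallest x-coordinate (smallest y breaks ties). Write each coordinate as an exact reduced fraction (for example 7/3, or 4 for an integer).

1. After x ≥ 5: [(5,80/19) (19,2) (20,8) (18,13) (5,39/2)]
2. After x ≤ 17: [(5,80/19) (17,44/19) (17,27/2) (5,39/2)]
3. After y ≥ 3: [(5,80/19) (38/3,3) (17,3) (17,27/2) (5,39/2)]
4. After y ≤ 7: [(5,7) (5,80/19) (38/3,3) (17,3) (17,7)]
5. Canonical ring: [(5,80/19) (38/3,3) (17,3) (17,7) (5,7)]

Clipped polygon: [(5,80/19) (38/3,3) (17,3) (17,7) (5,7)]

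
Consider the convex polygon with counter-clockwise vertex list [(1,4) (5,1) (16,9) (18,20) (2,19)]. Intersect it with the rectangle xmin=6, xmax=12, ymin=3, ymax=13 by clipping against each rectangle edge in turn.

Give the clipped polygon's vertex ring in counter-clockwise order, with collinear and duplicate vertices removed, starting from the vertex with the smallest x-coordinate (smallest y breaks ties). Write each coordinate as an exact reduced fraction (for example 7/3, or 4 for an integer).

Clipped polygon: [(6,3) (31/4,3) (12,67/11) (12,13) (6,13)]

1. After x ≥ 6: [(6,19/11) (16,9) (18,20) (6,77/4)]
2. After x ≤ 12: [(6,19/11) (12,67/11) (12,157/8) (6,77/4)]
3. After y ≥ 3: [(6,3) (31/4,3) (12,67/11) (12,157/8) (6,77/4)]
4. After y ≤ 13: [(6,13) (6,3) (31/4,3) (12,67/11) (12,13)]
5. Canonical ring: [(6,3) (31/4,3) (12,67/11) (12,13) (6,13)]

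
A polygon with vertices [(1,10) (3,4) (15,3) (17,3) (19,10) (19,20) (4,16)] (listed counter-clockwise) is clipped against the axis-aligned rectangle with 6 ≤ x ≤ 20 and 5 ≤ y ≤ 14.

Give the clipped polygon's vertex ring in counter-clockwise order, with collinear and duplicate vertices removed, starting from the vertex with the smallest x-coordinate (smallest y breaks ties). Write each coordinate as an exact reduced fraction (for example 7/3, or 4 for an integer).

Clipped polygon: [(6,5) (123/7,5) (19,10) (19,14) (6,14)]

1. After x ≥ 6: [(6,15/4) (15,3) (17,3) (19,10) (19,20) (6,248/15)]
2. After x ≤ 20: [(6,15/4) (15,3) (17,3) (19,10) (19,20) (6,248/15)]
3. After y ≥ 5: [(6,5) (123/7,5) (19,10) (19,20) (6,248/15)]
4. After y ≤ 14: [(6,14) (6,5) (123/7,5) (19,10) (19,14)]
5. Canonical ring: [(6,5) (123/7,5) (19,10) (19,14) (6,14)]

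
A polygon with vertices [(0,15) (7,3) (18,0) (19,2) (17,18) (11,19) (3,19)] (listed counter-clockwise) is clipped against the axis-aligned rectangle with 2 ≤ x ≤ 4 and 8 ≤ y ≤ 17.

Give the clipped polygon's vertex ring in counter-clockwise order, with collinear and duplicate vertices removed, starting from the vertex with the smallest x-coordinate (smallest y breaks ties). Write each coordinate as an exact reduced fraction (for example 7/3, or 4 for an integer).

1. After x ≥ 2: [(2,53/3) (2,81/7) (7,3) (18,0) (19,2) (17,18) (11,19) (3,19)]
2. After x ≤ 4: [(2,53/3) (2,81/7) (4,57/7) (4,19) (3,19)]
3. After y ≥ 8: [(2,53/3) (2,81/7) (4,57/7) (4,19) (3,19)]
4. After y ≤ 17: [(2,17) (2,81/7) (4,57/7) (4,17)]
5. Canonical ring: [(2,81/7) (4,57/7) (4,17) (2,17)]

Clipped polygon: [(2,81/7) (4,57/7) (4,17) (2,17)]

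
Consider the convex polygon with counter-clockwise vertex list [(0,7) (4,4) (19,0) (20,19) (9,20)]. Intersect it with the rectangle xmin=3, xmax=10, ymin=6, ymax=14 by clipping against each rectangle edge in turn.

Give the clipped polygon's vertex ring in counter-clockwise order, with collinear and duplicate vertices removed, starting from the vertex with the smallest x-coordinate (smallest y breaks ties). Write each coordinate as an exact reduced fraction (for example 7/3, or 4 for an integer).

1. After x ≥ 3: [(3,34/3) (3,19/4) (4,4) (19,0) (20,19) (9,20)]
2. After x ≤ 10: [(3,34/3) (3,19/4) (4,4) (10,12/5) (10,219/11) (9,20)]
3. After y ≥ 6: [(3,34/3) (3,6) (10,6) (10,219/11) (9,20)]
4. After y ≤ 14: [(63/13,14) (3,34/3) (3,6) (10,6) (10,14)]
5. Canonical ring: [(3,6) (10,6) (10,14) (63/13,14) (3,34/3)]

Clipped polygon: [(3,6) (10,6) (10,14) (63/13,14) (3,34/3)]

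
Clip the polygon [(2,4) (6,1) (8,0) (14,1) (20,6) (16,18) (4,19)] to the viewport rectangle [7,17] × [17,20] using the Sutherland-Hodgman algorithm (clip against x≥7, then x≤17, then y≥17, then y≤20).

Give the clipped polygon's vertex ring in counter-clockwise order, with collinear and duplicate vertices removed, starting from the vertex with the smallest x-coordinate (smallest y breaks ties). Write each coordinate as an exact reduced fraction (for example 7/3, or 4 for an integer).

Clipped polygon: [(7,17) (49/3,17) (16,18) (7,75/4)]

1. After x ≥ 7: [(7,1/2) (8,0) (14,1) (20,6) (16,18) (7,75/4)]
2. After x ≤ 17: [(7,1/2) (8,0) (14,1) (17,7/2) (17,15) (16,18) (7,75/4)]
3. After y ≥ 17: [(7,17) (49/3,17) (16,18) (7,75/4)]
4. After y ≤ 20: [(7,17) (49/3,17) (16,18) (7,75/4)]
5. Canonical ring: [(7,17) (49/3,17) (16,18) (7,75/4)]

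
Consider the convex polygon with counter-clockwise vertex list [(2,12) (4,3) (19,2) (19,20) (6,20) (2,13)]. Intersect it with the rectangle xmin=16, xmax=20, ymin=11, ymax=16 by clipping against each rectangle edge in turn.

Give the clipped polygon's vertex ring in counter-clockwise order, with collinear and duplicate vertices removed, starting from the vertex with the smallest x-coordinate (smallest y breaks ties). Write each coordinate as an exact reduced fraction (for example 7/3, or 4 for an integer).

Clipped polygon: [(16,11) (19,11) (19,16) (16,16)]

1. After x ≥ 16: [(16,11/5) (19,2) (19,20) (16,20)]
2. After x ≤ 20: [(16,11/5) (19,2) (19,20) (16,20)]
3. After y ≥ 11: [(16,11) (19,11) (19,20) (16,20)]
4. After y ≤ 16: [(16,16) (16,11) (19,11) (19,16)]
5. Canonical ring: [(16,11) (19,11) (19,16) (16,16)]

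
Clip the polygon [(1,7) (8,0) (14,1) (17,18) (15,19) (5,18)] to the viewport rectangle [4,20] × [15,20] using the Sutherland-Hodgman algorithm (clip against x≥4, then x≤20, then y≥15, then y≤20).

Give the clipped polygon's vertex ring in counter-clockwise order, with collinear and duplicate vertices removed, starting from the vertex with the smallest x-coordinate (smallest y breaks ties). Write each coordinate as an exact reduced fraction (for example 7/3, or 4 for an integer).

1. After x ≥ 4: [(4,61/4) (4,4) (8,0) (14,1) (17,18) (15,19) (5,18)]
2. After x ≤ 20: [(4,61/4) (4,4) (8,0) (14,1) (17,18) (15,19) (5,18)]
3. After y ≥ 15: [(4,61/4) (4,15) (280/17,15) (17,18) (15,19) (5,18)]
4. After y ≤ 20: [(4,61/4) (4,15) (280/17,15) (17,18) (15,19) (5,18)]
5. Canonical ring: [(4,15) (280/17,15) (17,18) (15,19) (5,18) (4,61/4)]

Clipped polygon: [(4,15) (280/17,15) (17,18) (15,19) (5,18) (4,61/4)]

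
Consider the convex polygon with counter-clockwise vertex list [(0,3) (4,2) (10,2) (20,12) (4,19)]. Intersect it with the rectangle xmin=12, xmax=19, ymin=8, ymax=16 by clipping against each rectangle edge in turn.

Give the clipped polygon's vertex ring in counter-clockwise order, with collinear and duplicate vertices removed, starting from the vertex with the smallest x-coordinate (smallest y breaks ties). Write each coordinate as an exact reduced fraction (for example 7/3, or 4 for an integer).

Clipped polygon: [(12,8) (16,8) (19,11) (19,199/16) (12,31/2)]

1. After x ≥ 12: [(12,4) (20,12) (12,31/2)]
2. After x ≤ 19: [(12,4) (19,11) (19,199/16) (12,31/2)]
3. After y ≥ 8: [(12,8) (16,8) (19,11) (19,199/16) (12,31/2)]
4. After y ≤ 16: [(12,8) (16,8) (19,11) (19,199/16) (12,31/2)]
5. Canonical ring: [(12,8) (16,8) (19,11) (19,199/16) (12,31/2)]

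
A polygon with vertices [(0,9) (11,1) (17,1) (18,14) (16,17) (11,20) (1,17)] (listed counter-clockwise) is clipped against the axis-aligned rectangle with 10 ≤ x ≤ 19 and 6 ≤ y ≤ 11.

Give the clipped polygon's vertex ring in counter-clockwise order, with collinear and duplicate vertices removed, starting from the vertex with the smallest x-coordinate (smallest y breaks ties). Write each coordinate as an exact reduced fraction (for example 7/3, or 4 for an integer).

Clipped polygon: [(10,6) (226/13,6) (231/13,11) (10,11)]

1. After x ≥ 10: [(10,19/11) (11,1) (17,1) (18,14) (16,17) (11,20) (10,197/10)]
2. After x ≤ 19: [(10,19/11) (11,1) (17,1) (18,14) (16,17) (11,20) (10,197/10)]
3. After y ≥ 6: [(10,6) (226/13,6) (18,14) (16,17) (11,20) (10,197/10)]
4. After y ≤ 11: [(10,11) (10,6) (226/13,6) (231/13,11)]
5. Canonical ring: [(10,6) (226/13,6) (231/13,11) (10,11)]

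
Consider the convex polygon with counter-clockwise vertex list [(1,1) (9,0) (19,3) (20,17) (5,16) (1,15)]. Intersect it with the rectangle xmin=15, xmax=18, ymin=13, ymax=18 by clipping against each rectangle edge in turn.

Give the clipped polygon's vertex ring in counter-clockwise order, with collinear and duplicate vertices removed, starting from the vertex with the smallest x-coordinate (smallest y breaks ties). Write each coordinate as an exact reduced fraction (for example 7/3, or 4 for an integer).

Clipped polygon: [(15,13) (18,13) (18,253/15) (15,50/3)]

1. After x ≥ 15: [(15,9/5) (19,3) (20,17) (15,50/3)]
2. After x ≤ 18: [(15,9/5) (18,27/10) (18,253/15) (15,50/3)]
3. After y ≥ 13: [(15,13) (18,13) (18,253/15) (15,50/3)]
4. After y ≤ 18: [(15,13) (18,13) (18,253/15) (15,50/3)]
5. Canonical ring: [(15,13) (18,13) (18,253/15) (15,50/3)]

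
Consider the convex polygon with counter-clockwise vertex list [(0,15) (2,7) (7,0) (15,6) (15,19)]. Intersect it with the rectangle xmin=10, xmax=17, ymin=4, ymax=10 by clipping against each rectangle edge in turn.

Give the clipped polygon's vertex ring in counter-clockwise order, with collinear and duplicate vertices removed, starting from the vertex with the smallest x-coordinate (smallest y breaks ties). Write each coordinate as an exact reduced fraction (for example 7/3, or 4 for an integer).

Clipped polygon: [(10,4) (37/3,4) (15,6) (15,10) (10,10)]

1. After x ≥ 10: [(10,53/3) (10,9/4) (15,6) (15,19)]
2. After x ≤ 17: [(10,53/3) (10,9/4) (15,6) (15,19)]
3. After y ≥ 4: [(10,53/3) (10,4) (37/3,4) (15,6) (15,19)]
4. After y ≤ 10: [(10,10) (10,4) (37/3,4) (15,6) (15,10)]
5. Canonical ring: [(10,4) (37/3,4) (15,6) (15,10) (10,10)]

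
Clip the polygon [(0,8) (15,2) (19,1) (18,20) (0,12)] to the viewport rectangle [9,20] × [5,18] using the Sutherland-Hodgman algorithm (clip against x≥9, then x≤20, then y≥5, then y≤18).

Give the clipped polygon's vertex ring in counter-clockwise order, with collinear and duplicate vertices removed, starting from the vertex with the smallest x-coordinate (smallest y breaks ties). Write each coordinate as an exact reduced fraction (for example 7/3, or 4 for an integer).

Clipped polygon: [(9,5) (357/19,5) (344/19,18) (27/2,18) (9,16)]

1. After x ≥ 9: [(9,22/5) (15,2) (19,1) (18,20) (9,16)]
2. After x ≤ 20: [(9,22/5) (15,2) (19,1) (18,20) (9,16)]
3. After y ≥ 5: [(9,5) (357/19,5) (18,20) (9,16)]
4. After y ≤ 18: [(9,5) (357/19,5) (344/19,18) (27/2,18) (9,16)]
5. Canonical ring: [(9,5) (357/19,5) (344/19,18) (27/2,18) (9,16)]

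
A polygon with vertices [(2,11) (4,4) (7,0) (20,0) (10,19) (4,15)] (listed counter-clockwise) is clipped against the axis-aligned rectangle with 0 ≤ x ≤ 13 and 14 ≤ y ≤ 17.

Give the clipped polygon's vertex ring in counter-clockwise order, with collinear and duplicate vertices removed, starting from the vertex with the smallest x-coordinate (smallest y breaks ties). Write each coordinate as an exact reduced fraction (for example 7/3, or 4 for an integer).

Clipped polygon: [(7/2,14) (240/19,14) (210/19,17) (7,17) (4,15)]

1. After x ≥ 0: [(2,11) (4,4) (7,0) (20,0) (10,19) (4,15)]
2. After x ≤ 13: [(2,11) (4,4) (7,0) (13,0) (13,133/10) (10,19) (4,15)]
3. After y ≥ 14: [(7/2,14) (240/19,14) (10,19) (4,15)]
4. After y ≤ 17: [(7/2,14) (240/19,14) (210/19,17) (7,17) (4,15)]
5. Canonical ring: [(7/2,14) (240/19,14) (210/19,17) (7,17) (4,15)]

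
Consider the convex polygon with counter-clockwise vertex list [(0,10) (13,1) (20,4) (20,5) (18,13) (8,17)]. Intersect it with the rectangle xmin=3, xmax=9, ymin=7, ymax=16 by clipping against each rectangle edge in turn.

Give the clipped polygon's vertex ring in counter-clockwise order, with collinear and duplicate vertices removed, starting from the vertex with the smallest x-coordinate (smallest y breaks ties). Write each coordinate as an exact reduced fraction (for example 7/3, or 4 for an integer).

1. After x ≥ 3: [(3,101/8) (3,103/13) (13,1) (20,4) (20,5) (18,13) (8,17)]
2. After x ≤ 9: [(3,101/8) (3,103/13) (9,49/13) (9,83/5) (8,17)]
3. After y ≥ 7: [(3,101/8) (3,103/13) (13/3,7) (9,7) (9,83/5) (8,17)]
4. After y ≤ 16: [(48/7,16) (3,101/8) (3,103/13) (13/3,7) (9,7) (9,16)]
5. Canonical ring: [(3,103/13) (13/3,7) (9,7) (9,16) (48/7,16) (3,101/8)]

Clipped polygon: [(3,103/13) (13/3,7) (9,7) (9,16) (48/7,16) (3,101/8)]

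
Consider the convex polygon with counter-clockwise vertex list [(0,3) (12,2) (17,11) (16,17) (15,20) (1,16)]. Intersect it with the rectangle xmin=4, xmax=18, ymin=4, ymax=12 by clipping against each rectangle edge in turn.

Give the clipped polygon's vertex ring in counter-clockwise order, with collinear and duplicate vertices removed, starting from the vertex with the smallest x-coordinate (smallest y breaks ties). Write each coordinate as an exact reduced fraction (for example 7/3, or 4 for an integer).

1. After x ≥ 4: [(4,8/3) (12,2) (17,11) (16,17) (15,20) (4,118/7)]
2. After x ≤ 18: [(4,8/3) (12,2) (17,11) (16,17) (15,20) (4,118/7)]
3. After y ≥ 4: [(4,4) (118/9,4) (17,11) (16,17) (15,20) (4,118/7)]
4. After y ≤ 12: [(4,12) (4,4) (118/9,4) (17,11) (101/6,12)]
5. Canonical ring: [(4,4) (118/9,4) (17,11) (101/6,12) (4,12)]

Clipped polygon: [(4,4) (118/9,4) (17,11) (101/6,12) (4,12)]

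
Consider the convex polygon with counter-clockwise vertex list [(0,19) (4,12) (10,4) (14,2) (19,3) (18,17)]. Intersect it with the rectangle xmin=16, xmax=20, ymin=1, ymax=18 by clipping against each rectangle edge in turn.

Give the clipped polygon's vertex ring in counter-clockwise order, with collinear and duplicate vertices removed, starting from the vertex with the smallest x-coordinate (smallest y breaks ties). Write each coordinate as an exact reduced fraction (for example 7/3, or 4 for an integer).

Clipped polygon: [(16,12/5) (19,3) (18,17) (16,155/9)]

1. After x ≥ 16: [(16,155/9) (16,12/5) (19,3) (18,17)]
2. After x ≤ 20: [(16,155/9) (16,12/5) (19,3) (18,17)]
3. After y ≥ 1: [(16,155/9) (16,12/5) (19,3) (18,17)]
4. After y ≤ 18: [(16,155/9) (16,12/5) (19,3) (18,17)]
5. Canonical ring: [(16,12/5) (19,3) (18,17) (16,155/9)]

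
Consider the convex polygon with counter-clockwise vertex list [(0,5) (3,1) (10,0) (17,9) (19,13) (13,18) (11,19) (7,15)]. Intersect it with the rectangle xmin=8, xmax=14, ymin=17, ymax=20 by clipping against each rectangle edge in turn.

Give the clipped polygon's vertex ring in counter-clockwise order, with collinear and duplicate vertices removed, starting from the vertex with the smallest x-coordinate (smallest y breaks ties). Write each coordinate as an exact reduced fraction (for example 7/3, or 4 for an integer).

Clipped polygon: [(9,17) (14,17) (14,103/6) (13,18) (11,19)]

1. After x ≥ 8: [(8,2/7) (10,0) (17,9) (19,13) (13,18) (11,19) (8,16)]
2. After x ≤ 14: [(8,2/7) (10,0) (14,36/7) (14,103/6) (13,18) (11,19) (8,16)]
3. After y ≥ 17: [(14,17) (14,103/6) (13,18) (11,19) (9,17)]
4. After y ≤ 20: [(14,17) (14,103/6) (13,18) (11,19) (9,17)]
5. Canonical ring: [(9,17) (14,17) (14,103/6) (13,18) (11,19)]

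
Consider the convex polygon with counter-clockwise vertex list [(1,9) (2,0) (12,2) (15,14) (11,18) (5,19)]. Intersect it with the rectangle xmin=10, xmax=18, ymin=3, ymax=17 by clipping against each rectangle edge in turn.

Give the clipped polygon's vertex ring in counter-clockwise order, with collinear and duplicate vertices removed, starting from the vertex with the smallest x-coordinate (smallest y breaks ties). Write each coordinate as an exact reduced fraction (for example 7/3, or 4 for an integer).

1. After x ≥ 10: [(10,8/5) (12,2) (15,14) (11,18) (10,109/6)]
2. After x ≤ 18: [(10,8/5) (12,2) (15,14) (11,18) (10,109/6)]
3. After y ≥ 3: [(10,3) (49/4,3) (15,14) (11,18) (10,109/6)]
4. After y ≤ 17: [(10,17) (10,3) (49/4,3) (15,14) (12,17)]
5. Canonical ring: [(10,3) (49/4,3) (15,14) (12,17) (10,17)]

Clipped polygon: [(10,3) (49/4,3) (15,14) (12,17) (10,17)]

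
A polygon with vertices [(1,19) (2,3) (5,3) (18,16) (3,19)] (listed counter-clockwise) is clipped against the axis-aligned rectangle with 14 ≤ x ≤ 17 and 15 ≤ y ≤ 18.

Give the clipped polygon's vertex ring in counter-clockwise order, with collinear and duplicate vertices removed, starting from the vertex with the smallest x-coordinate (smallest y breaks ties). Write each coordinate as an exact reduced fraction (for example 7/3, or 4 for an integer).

Clipped polygon: [(14,15) (17,15) (17,81/5) (14,84/5)]

1. After x ≥ 14: [(14,12) (18,16) (14,84/5)]
2. After x ≤ 17: [(14,12) (17,15) (17,81/5) (14,84/5)]
3. After y ≥ 15: [(14,15) (17,15) (17,15) (17,81/5) (14,84/5)]
4. After y ≤ 18: [(14,15) (17,15) (17,15) (17,81/5) (14,84/5)]
5. Canonical ring: [(14,15) (17,15) (17,81/5) (14,84/5)]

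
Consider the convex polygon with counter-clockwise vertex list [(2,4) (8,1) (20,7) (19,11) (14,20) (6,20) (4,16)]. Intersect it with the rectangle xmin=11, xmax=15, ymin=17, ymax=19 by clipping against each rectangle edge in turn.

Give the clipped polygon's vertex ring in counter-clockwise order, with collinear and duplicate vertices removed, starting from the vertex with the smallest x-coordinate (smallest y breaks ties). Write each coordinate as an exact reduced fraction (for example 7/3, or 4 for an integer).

1. After x ≥ 11: [(11,5/2) (20,7) (19,11) (14,20) (11,20)]
2. After x ≤ 15: [(11,5/2) (15,9/2) (15,91/5) (14,20) (11,20)]
3. After y ≥ 17: [(11,17) (15,17) (15,91/5) (14,20) (11,20)]
4. After y ≤ 19: [(11,19) (11,17) (15,17) (15,91/5) (131/9,19)]
5. Canonical ring: [(11,17) (15,17) (15,91/5) (131/9,19) (11,19)]

Clipped polygon: [(11,17) (15,17) (15,91/5) (131/9,19) (11,19)]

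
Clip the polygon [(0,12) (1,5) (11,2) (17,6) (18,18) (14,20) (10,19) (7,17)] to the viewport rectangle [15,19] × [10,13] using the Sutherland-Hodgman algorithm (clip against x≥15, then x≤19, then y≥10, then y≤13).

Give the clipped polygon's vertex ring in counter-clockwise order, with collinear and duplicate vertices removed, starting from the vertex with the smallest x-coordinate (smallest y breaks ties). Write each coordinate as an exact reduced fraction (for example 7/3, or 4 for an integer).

1. After x ≥ 15: [(15,14/3) (17,6) (18,18) (15,39/2)]
2. After x ≤ 19: [(15,14/3) (17,6) (18,18) (15,39/2)]
3. After y ≥ 10: [(15,10) (52/3,10) (18,18) (15,39/2)]
4. After y ≤ 13: [(15,13) (15,10) (52/3,10) (211/12,13)]
5. Canonical ring: [(15,10) (52/3,10) (211/12,13) (15,13)]

Clipped polygon: [(15,10) (52/3,10) (211/12,13) (15,13)]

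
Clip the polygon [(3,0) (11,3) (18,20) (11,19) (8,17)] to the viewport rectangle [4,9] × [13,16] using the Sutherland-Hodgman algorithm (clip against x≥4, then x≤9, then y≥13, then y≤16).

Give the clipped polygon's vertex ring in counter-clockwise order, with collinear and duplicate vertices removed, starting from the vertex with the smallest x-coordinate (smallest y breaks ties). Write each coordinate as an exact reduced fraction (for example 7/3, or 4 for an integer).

Clipped polygon: [(116/17,13) (9,13) (9,16) (131/17,16)]

1. After x ≥ 4: [(4,17/5) (4,3/8) (11,3) (18,20) (11,19) (8,17)]
2. After x ≤ 9: [(4,17/5) (4,3/8) (9,9/4) (9,53/3) (8,17)]
3. After y ≥ 13: [(116/17,13) (9,13) (9,53/3) (8,17)]
4. After y ≤ 16: [(131/17,16) (116/17,13) (9,13) (9,16)]
5. Canonical ring: [(116/17,13) (9,13) (9,16) (131/17,16)]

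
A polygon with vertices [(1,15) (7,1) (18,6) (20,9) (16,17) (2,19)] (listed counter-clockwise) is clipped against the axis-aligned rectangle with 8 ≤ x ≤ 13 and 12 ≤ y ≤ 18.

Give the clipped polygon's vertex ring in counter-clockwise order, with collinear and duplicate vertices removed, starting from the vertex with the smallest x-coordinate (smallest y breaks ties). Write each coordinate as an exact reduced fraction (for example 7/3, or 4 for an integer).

Clipped polygon: [(8,12) (13,12) (13,122/7) (9,18) (8,18)]

1. After x ≥ 8: [(8,16/11) (18,6) (20,9) (16,17) (8,127/7)]
2. After x ≤ 13: [(8,16/11) (13,41/11) (13,122/7) (8,127/7)]
3. After y ≥ 12: [(8,12) (13,12) (13,122/7) (8,127/7)]
4. After y ≤ 18: [(8,18) (8,12) (13,12) (13,122/7) (9,18)]
5. Canonical ring: [(8,12) (13,12) (13,122/7) (9,18) (8,18)]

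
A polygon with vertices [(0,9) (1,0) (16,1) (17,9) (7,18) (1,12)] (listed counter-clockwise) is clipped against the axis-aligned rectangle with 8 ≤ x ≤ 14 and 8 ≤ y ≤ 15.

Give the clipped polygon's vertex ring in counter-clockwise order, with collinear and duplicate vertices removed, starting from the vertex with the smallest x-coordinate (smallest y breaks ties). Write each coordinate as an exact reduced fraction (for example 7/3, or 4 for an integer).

Clipped polygon: [(8,8) (14,8) (14,117/10) (31/3,15) (8,15)]

1. After x ≥ 8: [(8,7/15) (16,1) (17,9) (8,171/10)]
2. After x ≤ 14: [(8,7/15) (14,13/15) (14,117/10) (8,171/10)]
3. After y ≥ 8: [(8,8) (14,8) (14,117/10) (8,171/10)]
4. After y ≤ 15: [(8,15) (8,8) (14,8) (14,117/10) (31/3,15)]
5. Canonical ring: [(8,8) (14,8) (14,117/10) (31/3,15) (8,15)]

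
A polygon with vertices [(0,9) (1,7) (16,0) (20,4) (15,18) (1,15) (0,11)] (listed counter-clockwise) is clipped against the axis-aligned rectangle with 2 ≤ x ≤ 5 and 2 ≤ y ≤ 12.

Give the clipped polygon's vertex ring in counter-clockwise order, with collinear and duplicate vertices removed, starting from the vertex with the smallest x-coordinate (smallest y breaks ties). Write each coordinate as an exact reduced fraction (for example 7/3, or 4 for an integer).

Clipped polygon: [(2,98/15) (5,77/15) (5,12) (2,12)]

1. After x ≥ 2: [(2,98/15) (16,0) (20,4) (15,18) (2,213/14)]
2. After x ≤ 5: [(2,98/15) (5,77/15) (5,111/7) (2,213/14)]
3. After y ≥ 2: [(2,98/15) (5,77/15) (5,111/7) (2,213/14)]
4. After y ≤ 12: [(2,12) (2,98/15) (5,77/15) (5,12)]
5. Canonical ring: [(2,98/15) (5,77/15) (5,12) (2,12)]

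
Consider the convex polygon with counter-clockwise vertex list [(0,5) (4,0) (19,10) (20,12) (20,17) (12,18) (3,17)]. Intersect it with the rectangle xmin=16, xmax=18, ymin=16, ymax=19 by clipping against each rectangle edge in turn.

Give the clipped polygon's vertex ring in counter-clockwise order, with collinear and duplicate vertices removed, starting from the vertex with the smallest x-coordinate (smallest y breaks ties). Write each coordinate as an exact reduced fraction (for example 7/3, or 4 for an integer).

Clipped polygon: [(16,16) (18,16) (18,69/4) (16,35/2)]

1. After x ≥ 16: [(16,8) (19,10) (20,12) (20,17) (16,35/2)]
2. After x ≤ 18: [(16,8) (18,28/3) (18,69/4) (16,35/2)]
3. After y ≥ 16: [(16,16) (18,16) (18,69/4) (16,35/2)]
4. After y ≤ 19: [(16,16) (18,16) (18,69/4) (16,35/2)]
5. Canonical ring: [(16,16) (18,16) (18,69/4) (16,35/2)]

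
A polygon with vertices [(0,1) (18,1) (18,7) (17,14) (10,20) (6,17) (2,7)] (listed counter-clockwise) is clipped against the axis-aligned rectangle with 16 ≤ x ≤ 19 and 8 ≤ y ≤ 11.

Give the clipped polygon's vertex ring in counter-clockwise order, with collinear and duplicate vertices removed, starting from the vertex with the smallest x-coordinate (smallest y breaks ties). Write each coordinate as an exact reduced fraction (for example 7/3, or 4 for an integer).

1. After x ≥ 16: [(16,1) (18,1) (18,7) (17,14) (16,104/7)]
2. After x ≤ 19: [(16,1) (18,1) (18,7) (17,14) (16,104/7)]
3. After y ≥ 8: [(16,8) (125/7,8) (17,14) (16,104/7)]
4. After y ≤ 11: [(16,11) (16,8) (125/7,8) (122/7,11)]
5. Canonical ring: [(16,8) (125/7,8) (122/7,11) (16,11)]

Clipped polygon: [(16,8) (125/7,8) (122/7,11) (16,11)]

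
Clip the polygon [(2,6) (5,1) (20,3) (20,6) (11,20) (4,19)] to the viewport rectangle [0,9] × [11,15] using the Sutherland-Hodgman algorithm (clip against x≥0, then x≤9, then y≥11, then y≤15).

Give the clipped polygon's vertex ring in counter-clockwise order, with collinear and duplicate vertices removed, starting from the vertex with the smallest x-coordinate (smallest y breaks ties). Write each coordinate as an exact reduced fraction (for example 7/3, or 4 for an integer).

1. After x ≥ 0: [(2,6) (5,1) (20,3) (20,6) (11,20) (4,19)]
2. After x ≤ 9: [(2,6) (5,1) (9,23/15) (9,138/7) (4,19)]
3. After y ≥ 11: [(36/13,11) (9,11) (9,138/7) (4,19)]
4. After y ≤ 15: [(44/13,15) (36/13,11) (9,11) (9,15)]
5. Canonical ring: [(36/13,11) (9,11) (9,15) (44/13,15)]

Clipped polygon: [(36/13,11) (9,11) (9,15) (44/13,15)]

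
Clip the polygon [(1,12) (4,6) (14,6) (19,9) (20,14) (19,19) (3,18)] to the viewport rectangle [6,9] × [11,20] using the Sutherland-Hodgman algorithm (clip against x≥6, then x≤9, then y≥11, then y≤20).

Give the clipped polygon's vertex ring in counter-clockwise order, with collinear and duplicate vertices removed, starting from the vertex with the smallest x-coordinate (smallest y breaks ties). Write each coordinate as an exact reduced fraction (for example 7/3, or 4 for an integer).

Clipped polygon: [(6,11) (9,11) (9,147/8) (6,291/16)]

1. After x ≥ 6: [(6,6) (14,6) (19,9) (20,14) (19,19) (6,291/16)]
2. After x ≤ 9: [(6,6) (9,6) (9,147/8) (6,291/16)]
3. After y ≥ 11: [(6,11) (9,11) (9,147/8) (6,291/16)]
4. After y ≤ 20: [(6,11) (9,11) (9,147/8) (6,291/16)]
5. Canonical ring: [(6,11) (9,11) (9,147/8) (6,291/16)]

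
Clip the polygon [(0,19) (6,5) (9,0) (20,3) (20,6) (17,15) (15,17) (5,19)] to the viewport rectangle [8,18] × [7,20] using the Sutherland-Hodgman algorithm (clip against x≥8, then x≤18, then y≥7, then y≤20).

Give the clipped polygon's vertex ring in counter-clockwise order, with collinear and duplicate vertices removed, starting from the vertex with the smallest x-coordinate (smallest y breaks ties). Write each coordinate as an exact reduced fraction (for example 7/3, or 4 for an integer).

Clipped polygon: [(8,7) (18,7) (18,12) (17,15) (15,17) (8,92/5)]

1. After x ≥ 8: [(8,5/3) (9,0) (20,3) (20,6) (17,15) (15,17) (8,92/5)]
2. After x ≤ 18: [(8,5/3) (9,0) (18,27/11) (18,12) (17,15) (15,17) (8,92/5)]
3. After y ≥ 7: [(8,7) (18,7) (18,12) (17,15) (15,17) (8,92/5)]
4. After y ≤ 20: [(8,7) (18,7) (18,12) (17,15) (15,17) (8,92/5)]
5. Canonical ring: [(8,7) (18,7) (18,12) (17,15) (15,17) (8,92/5)]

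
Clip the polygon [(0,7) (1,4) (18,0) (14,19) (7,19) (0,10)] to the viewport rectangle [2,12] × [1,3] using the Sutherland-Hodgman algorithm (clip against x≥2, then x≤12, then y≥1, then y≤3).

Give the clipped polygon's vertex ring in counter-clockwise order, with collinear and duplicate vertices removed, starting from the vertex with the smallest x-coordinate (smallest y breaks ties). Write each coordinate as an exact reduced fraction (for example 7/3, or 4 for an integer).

Clipped polygon: [(21/4,3) (12,24/17) (12,3)]

1. After x ≥ 2: [(2,64/17) (18,0) (14,19) (7,19) (2,88/7)]
2. After x ≤ 12: [(2,64/17) (12,24/17) (12,19) (7,19) (2,88/7)]
3. After y ≥ 1: [(2,64/17) (12,24/17) (12,19) (7,19) (2,88/7)]
4. After y ≤ 3: [(21/4,3) (12,24/17) (12,3)]
5. Canonical ring: [(21/4,3) (12,24/17) (12,3)]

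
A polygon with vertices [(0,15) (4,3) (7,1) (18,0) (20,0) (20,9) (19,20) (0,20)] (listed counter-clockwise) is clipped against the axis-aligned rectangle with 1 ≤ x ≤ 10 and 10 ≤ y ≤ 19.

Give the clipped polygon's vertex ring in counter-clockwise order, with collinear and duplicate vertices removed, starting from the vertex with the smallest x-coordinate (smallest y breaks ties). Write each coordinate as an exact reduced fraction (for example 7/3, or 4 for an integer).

1. After x ≥ 1: [(1,12) (4,3) (7,1) (18,0) (20,0) (20,9) (19,20) (1,20)]
2. After x ≤ 10: [(1,12) (4,3) (7,1) (10,8/11) (10,20) (1,20)]
3. After y ≥ 10: [(1,12) (5/3,10) (10,10) (10,20) (1,20)]
4. After y ≤ 19: [(1,19) (1,12) (5/3,10) (10,10) (10,19)]
5. Canonical ring: [(1,12) (5/3,10) (10,10) (10,19) (1,19)]

Clipped polygon: [(1,12) (5/3,10) (10,10) (10,19) (1,19)]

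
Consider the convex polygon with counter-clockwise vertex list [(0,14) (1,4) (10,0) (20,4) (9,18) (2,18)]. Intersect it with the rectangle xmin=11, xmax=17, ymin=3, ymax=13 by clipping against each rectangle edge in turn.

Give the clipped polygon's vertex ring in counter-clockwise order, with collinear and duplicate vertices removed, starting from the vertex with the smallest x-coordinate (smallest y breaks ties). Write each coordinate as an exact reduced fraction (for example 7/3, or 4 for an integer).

1. After x ≥ 11: [(11,2/5) (20,4) (11,170/11)]
2. After x ≤ 17: [(11,2/5) (17,14/5) (17,86/11) (11,170/11)]
3. After y ≥ 3: [(11,3) (17,3) (17,86/11) (11,170/11)]
4. After y ≤ 13: [(11,13) (11,3) (17,3) (17,86/11) (181/14,13)]
5. Canonical ring: [(11,3) (17,3) (17,86/11) (181/14,13) (11,13)]

Clipped polygon: [(11,3) (17,3) (17,86/11) (181/14,13) (11,13)]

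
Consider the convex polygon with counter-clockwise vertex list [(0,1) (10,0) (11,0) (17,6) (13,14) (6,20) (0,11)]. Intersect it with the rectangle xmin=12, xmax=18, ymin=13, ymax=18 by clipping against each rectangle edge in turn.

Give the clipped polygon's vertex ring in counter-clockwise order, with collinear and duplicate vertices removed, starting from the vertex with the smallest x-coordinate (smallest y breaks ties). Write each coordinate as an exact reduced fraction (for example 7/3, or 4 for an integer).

Clipped polygon: [(12,13) (27/2,13) (13,14) (12,104/7)]

1. After x ≥ 12: [(12,1) (17,6) (13,14) (12,104/7)]
2. After x ≤ 18: [(12,1) (17,6) (13,14) (12,104/7)]
3. After y ≥ 13: [(12,13) (27/2,13) (13,14) (12,104/7)]
4. After y ≤ 18: [(12,13) (27/2,13) (13,14) (12,104/7)]
5. Canonical ring: [(12,13) (27/2,13) (13,14) (12,104/7)]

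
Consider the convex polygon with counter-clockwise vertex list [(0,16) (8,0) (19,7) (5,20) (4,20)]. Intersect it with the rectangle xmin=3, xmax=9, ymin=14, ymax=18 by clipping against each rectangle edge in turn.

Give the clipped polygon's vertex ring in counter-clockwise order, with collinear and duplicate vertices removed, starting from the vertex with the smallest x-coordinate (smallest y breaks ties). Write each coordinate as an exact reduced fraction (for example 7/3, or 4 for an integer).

1. After x ≥ 3: [(3,19) (3,10) (8,0) (19,7) (5,20) (4,20)]
2. After x ≤ 9: [(3,19) (3,10) (8,0) (9,7/11) (9,114/7) (5,20) (4,20)]
3. After y ≥ 14: [(3,19) (3,14) (9,14) (9,114/7) (5,20) (4,20)]
4. After y ≤ 18: [(3,18) (3,14) (9,14) (9,114/7) (93/13,18)]
5. Canonical ring: [(3,14) (9,14) (9,114/7) (93/13,18) (3,18)]

Clipped polygon: [(3,14) (9,14) (9,114/7) (93/13,18) (3,18)]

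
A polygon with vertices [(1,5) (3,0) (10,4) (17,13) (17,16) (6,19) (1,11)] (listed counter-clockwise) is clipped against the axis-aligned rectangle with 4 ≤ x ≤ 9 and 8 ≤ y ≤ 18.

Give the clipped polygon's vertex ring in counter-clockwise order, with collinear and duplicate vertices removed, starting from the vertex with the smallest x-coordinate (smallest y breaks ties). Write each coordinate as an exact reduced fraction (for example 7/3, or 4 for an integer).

Clipped polygon: [(4,8) (9,8) (9,18) (43/8,18) (4,79/5)]

1. After x ≥ 4: [(4,4/7) (10,4) (17,13) (17,16) (6,19) (4,79/5)]
2. After x ≤ 9: [(4,4/7) (9,24/7) (9,200/11) (6,19) (4,79/5)]
3. After y ≥ 8: [(4,8) (9,8) (9,200/11) (6,19) (4,79/5)]
4. After y ≤ 18: [(4,8) (9,8) (9,18) (43/8,18) (4,79/5)]
5. Canonical ring: [(4,8) (9,8) (9,18) (43/8,18) (4,79/5)]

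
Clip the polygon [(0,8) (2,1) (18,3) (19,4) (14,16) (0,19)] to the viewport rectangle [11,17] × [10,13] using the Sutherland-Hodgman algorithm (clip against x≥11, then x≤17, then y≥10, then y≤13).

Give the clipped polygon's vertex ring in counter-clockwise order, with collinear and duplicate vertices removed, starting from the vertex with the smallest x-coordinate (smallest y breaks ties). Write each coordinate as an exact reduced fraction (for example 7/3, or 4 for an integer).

Clipped polygon: [(11,10) (33/2,10) (61/4,13) (11,13)]

1. After x ≥ 11: [(11,17/8) (18,3) (19,4) (14,16) (11,233/14)]
2. After x ≤ 17: [(11,17/8) (17,23/8) (17,44/5) (14,16) (11,233/14)]
3. After y ≥ 10: [(11,10) (33/2,10) (14,16) (11,233/14)]
4. After y ≤ 13: [(11,13) (11,10) (33/2,10) (61/4,13)]
5. Canonical ring: [(11,10) (33/2,10) (61/4,13) (11,13)]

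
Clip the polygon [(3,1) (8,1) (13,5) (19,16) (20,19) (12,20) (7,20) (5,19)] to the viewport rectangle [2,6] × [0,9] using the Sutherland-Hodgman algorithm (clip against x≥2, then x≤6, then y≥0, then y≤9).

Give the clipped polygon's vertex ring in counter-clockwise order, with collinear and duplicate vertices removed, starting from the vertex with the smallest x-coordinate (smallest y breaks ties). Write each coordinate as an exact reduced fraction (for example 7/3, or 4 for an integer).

Clipped polygon: [(3,1) (6,1) (6,9) (35/9,9)]

1. After x ≥ 2: [(3,1) (8,1) (13,5) (19,16) (20,19) (12,20) (7,20) (5,19)]
2. After x ≤ 6: [(3,1) (6,1) (6,39/2) (5,19)]
3. After y ≥ 0: [(3,1) (6,1) (6,39/2) (5,19)]
4. After y ≤ 9: [(35/9,9) (3,1) (6,1) (6,9)]
5. Canonical ring: [(3,1) (6,1) (6,9) (35/9,9)]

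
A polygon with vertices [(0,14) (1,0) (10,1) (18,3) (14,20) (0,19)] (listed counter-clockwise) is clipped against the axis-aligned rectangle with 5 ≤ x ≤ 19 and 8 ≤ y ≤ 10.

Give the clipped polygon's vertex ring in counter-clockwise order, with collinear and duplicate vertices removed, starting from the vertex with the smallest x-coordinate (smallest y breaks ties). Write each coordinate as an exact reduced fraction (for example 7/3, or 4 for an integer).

1. After x ≥ 5: [(5,4/9) (10,1) (18,3) (14,20) (5,271/14)]
2. After x ≤ 19: [(5,4/9) (10,1) (18,3) (14,20) (5,271/14)]
3. After y ≥ 8: [(5,8) (286/17,8) (14,20) (5,271/14)]
4. After y ≤ 10: [(5,10) (5,8) (286/17,8) (278/17,10)]
5. Canonical ring: [(5,8) (286/17,8) (278/17,10) (5,10)]

Clipped polygon: [(5,8) (286/17,8) (278/17,10) (5,10)]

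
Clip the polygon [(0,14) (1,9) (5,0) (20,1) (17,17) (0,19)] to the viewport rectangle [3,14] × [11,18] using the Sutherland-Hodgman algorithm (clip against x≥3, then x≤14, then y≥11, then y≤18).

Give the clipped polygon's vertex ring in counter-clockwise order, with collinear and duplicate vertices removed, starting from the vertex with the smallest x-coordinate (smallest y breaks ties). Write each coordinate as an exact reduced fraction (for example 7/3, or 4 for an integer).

1. After x ≥ 3: [(3,9/2) (5,0) (20,1) (17,17) (3,317/17)]
2. After x ≤ 14: [(3,9/2) (5,0) (14,3/5) (14,295/17) (3,317/17)]
3. After y ≥ 11: [(3,11) (14,11) (14,295/17) (3,317/17)]
4. After y ≤ 18: [(3,18) (3,11) (14,11) (14,295/17) (17/2,18)]
5. Canonical ring: [(3,11) (14,11) (14,295/17) (17/2,18) (3,18)]

Clipped polygon: [(3,11) (14,11) (14,295/17) (17/2,18) (3,18)]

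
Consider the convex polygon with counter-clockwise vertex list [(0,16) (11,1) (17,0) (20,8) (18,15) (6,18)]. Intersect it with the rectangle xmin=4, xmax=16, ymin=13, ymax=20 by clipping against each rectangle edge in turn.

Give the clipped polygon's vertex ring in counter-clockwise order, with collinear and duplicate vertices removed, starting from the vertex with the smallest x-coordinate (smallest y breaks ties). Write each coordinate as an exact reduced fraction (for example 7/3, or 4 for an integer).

1. After x ≥ 4: [(4,52/3) (4,116/11) (11,1) (17,0) (20,8) (18,15) (6,18)]
2. After x ≤ 16: [(4,52/3) (4,116/11) (11,1) (16,1/6) (16,31/2) (6,18)]
3. After y ≥ 13: [(4,52/3) (4,13) (16,13) (16,31/2) (6,18)]
4. After y ≤ 20: [(4,52/3) (4,13) (16,13) (16,31/2) (6,18)]
5. Canonical ring: [(4,13) (16,13) (16,31/2) (6,18) (4,52/3)]

Clipped polygon: [(4,13) (16,13) (16,31/2) (6,18) (4,52/3)]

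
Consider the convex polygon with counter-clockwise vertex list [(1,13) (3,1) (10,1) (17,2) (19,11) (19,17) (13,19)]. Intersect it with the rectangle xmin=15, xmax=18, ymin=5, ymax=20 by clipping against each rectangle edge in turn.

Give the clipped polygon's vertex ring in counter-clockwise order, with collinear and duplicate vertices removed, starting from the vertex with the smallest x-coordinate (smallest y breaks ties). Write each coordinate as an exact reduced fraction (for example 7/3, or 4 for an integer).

Clipped polygon: [(15,5) (53/3,5) (18,13/2) (18,52/3) (15,55/3)]

1. After x ≥ 15: [(15,12/7) (17,2) (19,11) (19,17) (15,55/3)]
2. After x ≤ 18: [(15,12/7) (17,2) (18,13/2) (18,52/3) (15,55/3)]
3. After y ≥ 5: [(15,5) (53/3,5) (18,13/2) (18,52/3) (15,55/3)]
4. After y ≤ 20: [(15,5) (53/3,5) (18,13/2) (18,52/3) (15,55/3)]
5. Canonical ring: [(15,5) (53/3,5) (18,13/2) (18,52/3) (15,55/3)]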